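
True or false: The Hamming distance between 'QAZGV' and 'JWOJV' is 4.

Differing positions: 1, 2, 3, 4. Hamming distance = 4, so the claim is true.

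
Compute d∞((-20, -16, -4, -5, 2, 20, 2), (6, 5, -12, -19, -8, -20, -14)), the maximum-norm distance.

max(|x_i - y_i|) = max(|-20 - 6|, |-16 - 5|, |-4 - (-12)|, |-5 - (-19)|, |2 - (-8)|, |20 - (-20)|, |2 - (-14)|) = max(26, 21, 8, 14, 10, 40, 16) = 40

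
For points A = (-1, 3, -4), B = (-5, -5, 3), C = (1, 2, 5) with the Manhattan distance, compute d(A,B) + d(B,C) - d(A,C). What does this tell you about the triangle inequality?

d(A,B) = 4 + 8 + 7 = 19, d(B,C) = 6 + 7 + 2 = 15, d(A,C) = 2 + 1 + 9 = 12.
d(A,B) + d(B,C) - d(A,C) = 19 + 15 - 12 = 34 - 12 = 22. This is ≥ 0, so the triangle inequality holds for these points.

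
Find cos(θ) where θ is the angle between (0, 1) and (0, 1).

With u = (0, 1), v = (0, 1):
u·v = 0·0 + 1·1 = 0 + 1 = 1.
|u| = √(0² + 1²) = √1, |v| = √(0² + 1²) = √1, so |u||v| = √(1·1) = √1 = 1.
cos θ = (u·v)/(|u||v|) = 1/1 = 1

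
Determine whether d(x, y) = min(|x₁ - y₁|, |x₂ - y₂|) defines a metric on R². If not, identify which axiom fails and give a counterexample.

No. d fails identity of indiscernibles: take x = (-2, 0) and y = (-2, 1). Then d(x,y) = min(|-2 - (-2)|, |0 - 1|) = min(0, 1) = 0, yet x ≠ y.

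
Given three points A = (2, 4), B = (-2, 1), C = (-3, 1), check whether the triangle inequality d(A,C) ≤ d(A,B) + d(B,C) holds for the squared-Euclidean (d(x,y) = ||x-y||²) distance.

d(A,B) = 4² + 3² = 25, d(B,C) = 1² + 0² = 1, d(A,C) = 5² + 3² = 34.
d(A,C) = 34 > 25 + 1 = 26. Triangle inequality is VIOLATED. (Squared-Euclidean is not a metric — this is a counterexample.)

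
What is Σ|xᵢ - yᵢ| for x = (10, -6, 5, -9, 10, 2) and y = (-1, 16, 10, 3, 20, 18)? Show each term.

Σ|x_i - y_i| = |10 - (-1)| + |-6 - 16| + |5 - 10| + |-9 - 3| + |10 - 20| + |2 - 18| = 11 + 22 + 5 + 12 + 10 + 16 = 76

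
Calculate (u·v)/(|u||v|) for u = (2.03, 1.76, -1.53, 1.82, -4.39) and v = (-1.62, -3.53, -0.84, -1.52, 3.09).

With u = (2.03, 1.76, -1.53, 1.82, -4.39), v = (-1.62, -3.53, -0.84, -1.52, 3.09):
u·v = 2.03·(-1.62) + 1.76·(-3.53) + (-1.53)·(-0.84) + 1.82·(-1.52) + (-4.39)·3.09 = (-3.2886) + (-6.2128) + 1.2852 + (-2.7664) + (-13.5651) = -24.5477.
|u| = √(2.03² + 1.76² + (-1.53)² + 1.82² + (-4.39)²) = √(4.1209 + 3.0976 + 2.3409 + 3.3124 + 19.2721) = √32.1439, |v| = √((-1.62)² + (-3.53)² + (-0.84)² + (-1.52)² + 3.09²) = √(2.6244 + 12.4609 + 0.7056 + 2.3104 + 9.5481) = √27.6494.
cos θ = (u·v)/(|u||v|) = -24.5477/(√32.1439·√27.6494) ≈ -0.8234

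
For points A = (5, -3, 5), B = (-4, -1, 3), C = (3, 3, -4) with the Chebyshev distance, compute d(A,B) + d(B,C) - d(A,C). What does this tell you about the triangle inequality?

d(A,B) = max(9, 2, 2) = 9, d(B,C) = max(7, 4, 7) = 7, d(A,C) = max(2, 6, 9) = 9.
d(A,B) + d(B,C) - d(A,C) = 9 + 7 - 9 = 16 - 9 = 7. This is ≥ 0, so the triangle inequality holds for these points.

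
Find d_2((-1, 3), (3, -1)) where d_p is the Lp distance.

(Σ|x_i - y_i|^2)^(1/2) = (|-1 - 3|^2 + |3 - (-1)|^2)^(1/2)
= (4^2 + 4^2)^(1/2) = (16 + 16)^(1/2) = (32)^(1/2) ≈ 5.6569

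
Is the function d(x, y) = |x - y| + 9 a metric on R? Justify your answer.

No. d fails identity of indiscernibles (specifically d(x,x) = 0): d(-7, -7) = |-7 - (-7)| + 9 = 0 + 9 = 9 ≠ 0.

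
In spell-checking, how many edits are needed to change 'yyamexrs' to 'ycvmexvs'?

Let D[i][j] be the edit distance between the first i characters of 'yyamexrs' and the first j characters of 'ycvmexvs', with D[i][0] = i, D[0][j] = j, and D[i][j] = D[i-1][j-1] if the characters match, else 1 + min(D[i-1][j], D[i][j-1], D[i-1][j-1]). Filling the table (rows: prefixes of 'yyamexrs', columns: prefixes of 'ycvmexvs'):
     ε  y  c  v  m  e  x  v  s
  ε  0  1  2  3  4  5  6  7  8
  y  1  0  1  2  3  4  5  6  7
  y  2  1  1  2  3  4  5  6  7
  a  3  2  2  2  3  4  5  6  7
  m  4  3  3  3  2  3  4  5  6
  e  5  4  4  4  3  2  3  4  5
  x  6  5  5  5  4  3  2  3  4
  r  7  6  6  6  5  4  3  3  4
  s  8  7  7  7  6  5  4  4  3
The bottom-right entry gives D[8][8] = 3, so no sequence of fewer than 3 edits works. Backtracking through the table gives one optimal edit sequence (3 edits):
  yyamexrs → ycamexrs (sub y→c @2)
  ycamexrs → ycvmexrs (sub a→v @3)
  ycvmexrs → ycvmexvs (sub r→v @7)
Edit distance = 3.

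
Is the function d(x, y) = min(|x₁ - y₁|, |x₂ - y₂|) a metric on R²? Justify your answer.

No. d fails identity of indiscernibles: take x = (-5, 0) and y = (-5, 6). Then d(x,y) = min(|-5 - (-5)|, |0 - 6|) = min(0, 6) = 0, yet x ≠ y.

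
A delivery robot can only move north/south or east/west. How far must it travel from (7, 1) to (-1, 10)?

Σ|x_i - y_i| = |7 - (-1)| + |1 - 10| = 8 + 9 = 17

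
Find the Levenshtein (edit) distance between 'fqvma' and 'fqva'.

Let D[i][j] be the edit distance between the first i characters of 'fqvma' and the first j characters of 'fqva', with D[i][0] = i, D[0][j] = j, and D[i][j] = D[i-1][j-1] if the characters match, else 1 + min(D[i-1][j], D[i][j-1], D[i-1][j-1]). Filling the table (rows: prefixes of 'fqvma', columns: prefixes of 'fqva'):
     ε  f  q  v  a
  ε  0  1  2  3  4
  f  1  0  1  2  3
  q  2  1  0  1  2
  v  3  2  1  0  1
  m  4  3  2  1  1
  a  5  4  3  2  1
The bottom-right entry gives D[5][4] = 1, so no sequence of fewer than 1 edit works. Backtracking through the table gives one optimal edit sequence (1 edit):
  fqvma → fqva (del m @4)
Edit distance = 1.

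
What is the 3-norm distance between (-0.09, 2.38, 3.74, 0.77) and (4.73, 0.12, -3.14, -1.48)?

(Σ|x_i - y_i|^3)^(1/3) = (|-0.09 - 4.73|^3 + |2.38 - 0.12|^3 + |3.74 - (-3.14)|^3 + |0.77 - (-1.48)|^3)^(1/3)
= (4.82^3 + 2.26^3 + 6.88^3 + 2.25^3)^(1/3) ≈ (111.9802 + 11.5432 + 325.6607 + 11.3906)^(1/3) = (460.5747)^(1/3) ≈ 7.7227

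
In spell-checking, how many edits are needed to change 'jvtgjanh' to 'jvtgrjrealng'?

Let D[i][j] be the edit distance between the first i characters of 'jvtgjanh' and the first j characters of 'jvtgrjrealng', with D[i][0] = i, D[0][j] = j, and D[i][j] = D[i-1][j-1] if the characters match, else 1 + min(D[i-1][j], D[i][j-1], D[i-1][j-1]). Filling the table (rows: prefixes of 'jvtgjanh', columns: prefixes of 'jvtgrjrealng'):
     ε  j  v  t  g  r  j  r  e  a  l  n  g
  ε  0  1  2  3  4  5  6  7  8  9 10 11 12
  j  1  0  1  2  3  4  5  6  7  8  9 10 11
  v  2  1  0  1  2  3  4  5  6  7  8  9 10
  t  3  2  1  0  1  2  3  4  5  6  7  8  9
  g  4  3  2  1  0  1  2  3  4  5  6  7  8
  j  5  4  3  2  1  1  1  2  3  4  5  6  7
  a  6  5  4  3  2  2  2  2  3  3  4  5  6
  n  7  6  5  4  3  3  3  3  3  4  4  4  5
  h  8  7  6  5  4  4  4  4  4  4  5  5  5
The bottom-right entry gives D[8][12] = 5, so no sequence of fewer than 5 edits works. Backtracking through the table gives one optimal edit sequence (5 edits):
  jvtgjanh → jvtgrjanh (ins r @5)
  jvtgrjanh → jvtgrjranh (ins r @7)
  jvtgrjranh → jvtgrjreanh (ins e @8)
  jvtgrjreanh → jvtgrjrealnh (ins l @10)
  jvtgrjrealnh → jvtgrjrealng (sub h→g @12)
Edit distance = 5.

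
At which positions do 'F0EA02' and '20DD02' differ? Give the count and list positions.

Differing positions: 1, 3, 4. Hamming distance = 3.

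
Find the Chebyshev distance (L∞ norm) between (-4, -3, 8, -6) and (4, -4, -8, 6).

max(|x_i - y_i|) = max(|-4 - 4|, |-3 - (-4)|, |8 - (-8)|, |-6 - 6|) = max(8, 1, 16, 12) = 16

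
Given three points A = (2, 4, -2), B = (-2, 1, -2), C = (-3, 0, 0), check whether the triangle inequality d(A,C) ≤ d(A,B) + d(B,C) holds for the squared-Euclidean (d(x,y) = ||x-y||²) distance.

d(A,B) = 4² + 3² + 0² = 25, d(B,C) = 1² + 1² + 2² = 6, d(A,C) = 5² + 4² + 2² = 45.
d(A,C) = 45 > 25 + 6 = 31. Triangle inequality is VIOLATED. (Squared-Euclidean is not a metric — this is a counterexample.)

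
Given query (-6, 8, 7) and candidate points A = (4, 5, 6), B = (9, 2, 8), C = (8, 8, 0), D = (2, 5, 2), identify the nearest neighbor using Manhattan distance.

Distances: d(A) = 14, d(B) = 22, d(C) = 21, d(D) = 16. Nearest: A = (4, 5, 6) with distance 14.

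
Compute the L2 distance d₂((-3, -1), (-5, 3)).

√(Σ(x_i - y_i)²) = √((-3 - (-5))² + (-1 - 3)²)
= √(2² + (-4)²) = √(4 + 16) = √20 ≈ 4.4721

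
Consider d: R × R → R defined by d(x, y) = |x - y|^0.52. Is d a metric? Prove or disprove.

Yes. With 0 < p = 0.52 ≤ 1, d(x,y) = |x-y|^0.52 is a metric on R. Non-negativity and symmetry are immediate; |x-y|^0.52 = 0 ⟺ |x-y| = 0 ⟺ x = y. For the triangle inequality, the function t ↦ t^0.52 is subadditive on [0,∞) when p ≤ 1, so |x-z|^0.52 ≤ (|x-y| + |y-z|)^0.52 ≤ |x-y|^0.52 + |y-z|^0.52.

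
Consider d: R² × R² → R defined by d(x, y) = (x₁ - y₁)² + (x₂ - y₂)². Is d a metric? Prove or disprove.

No. The squared Euclidean distance fails the triangle inequality. Counterexample: x = (0, 0), y = (2, 1), z = (4, 2). d(x,z) = 4² + 2² = 20, but d(x,y) + d(y,z) = (2² + 1²) + (2² + 1²) = 5 + 5 = 10. Since 20 > 10, the triangle inequality is violated. (Note: √d, the ordinary Euclidean distance, IS a metric.)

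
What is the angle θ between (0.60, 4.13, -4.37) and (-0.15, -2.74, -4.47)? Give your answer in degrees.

With u = (0.60, 4.13, -4.37), v = (-0.15, -2.74, -4.47):
u·v = 0.6·(-0.15) + 4.13·(-2.74) + (-4.37)·(-4.47) = (-0.09) + (-11.3162) + 19.5339 = 8.1277.
|u| = √(0.6² + 4.13² + (-4.37)²) = √(0.36 + 17.0569 + 19.0969) = √36.5138, |v| = √((-0.15)² + (-2.74)² + (-4.47)²) = √(0.0225 + 7.5076 + 19.9809) = √27.511.
cos θ = (u·v)/(|u||v|) = 8.1277/(√36.5138·√27.511) ≈ 0.25644
θ = arccos(0.25644) ≈ 75.14°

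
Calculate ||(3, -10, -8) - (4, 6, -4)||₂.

√(Σ(x_i - y_i)²) = √((3 - 4)² + (-10 - 6)² + (-8 - (-4))²)
= √((-1)² + (-16)² + (-4)²) = √(1 + 256 + 16) = √273 ≈ 16.5227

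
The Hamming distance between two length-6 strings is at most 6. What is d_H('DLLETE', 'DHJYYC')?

Differing positions: 2, 3, 4, 5, 6. Hamming distance = 5. The maximum possible Hamming distance for length-6 strings is 6, so d_H/6 = 5/6 ≈ 0.8333.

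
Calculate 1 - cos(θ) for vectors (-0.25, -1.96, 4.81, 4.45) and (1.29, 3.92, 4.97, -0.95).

With u = (-0.25, -1.96, 4.81, 4.45), v = (1.29, 3.92, 4.97, -0.95):
u·v = (-0.25)·1.29 + (-1.96)·3.92 + 4.81·4.97 + 4.45·(-0.95) = (-0.3225) + (-7.6832) + 23.9057 + (-4.2275) = 11.6725.
|u| = √((-0.25)² + (-1.96)² + 4.81² + 4.45²) = √(0.0625 + 3.8416 + 23.1361 + 19.8025) = √46.8427, |v| = √(1.29² + 3.92² + 4.97² + (-0.95)²) = √(1.6641 + 15.3664 + 24.7009 + 0.9025) = √42.6339.
cos θ = (u·v)/(|u||v|) = 11.6725/(√46.8427·√42.6339) ≈ 0.2612
Cosine distance = 1 - cos θ ≈ 1 - 0.2612 = 0.7388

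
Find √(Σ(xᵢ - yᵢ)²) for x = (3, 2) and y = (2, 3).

√(Σ(x_i - y_i)²) = √((3 - 2)² + (2 - 3)²)
= √(1² + (-1)²) = √(1 + 1) = √2 ≈ 1.4142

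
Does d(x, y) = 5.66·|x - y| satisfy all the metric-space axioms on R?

Yes. Since |x - y| is a metric on R and 5.66 > 0, the positive scalar multiple 5.66·|x - y| is also a metric: scaling by a positive constant preserves non-negativity, identity (d=0 ⟺ |x-y|=0 ⟺ x=y), symmetry, and the triangle inequality.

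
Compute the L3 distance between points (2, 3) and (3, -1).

(Σ|x_i - y_i|^3)^(1/3) = (|2 - 3|^3 + |3 - (-1)|^3)^(1/3)
= (1^3 + 4^3)^(1/3) = (1 + 64)^(1/3) = (65)^(1/3) ≈ 4.0207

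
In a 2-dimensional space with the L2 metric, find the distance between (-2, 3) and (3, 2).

(Σ|x_i - y_i|^2)^(1/2) = (|-2 - 3|^2 + |3 - 2|^2)^(1/2)
= (5^2 + 1^2)^(1/2) = (25 + 1)^(1/2) = (26)^(1/2) ≈ 5.099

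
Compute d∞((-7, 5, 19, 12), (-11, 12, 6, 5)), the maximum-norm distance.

max(|x_i - y_i|) = max(|-7 - (-11)|, |5 - 12|, |19 - 6|, |12 - 5|) = max(4, 7, 13, 7) = 13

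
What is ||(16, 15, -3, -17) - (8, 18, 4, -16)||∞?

max(|x_i - y_i|) = max(|16 - 8|, |15 - 18|, |-3 - 4|, |-17 - (-16)|) = max(8, 3, 7, 1) = 8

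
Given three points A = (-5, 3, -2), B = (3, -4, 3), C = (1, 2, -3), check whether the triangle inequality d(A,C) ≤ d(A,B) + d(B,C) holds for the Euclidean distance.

d(A,B) = √(8² + 7² + 5²) = √138 ≈ 11.7473, d(B,C) = √(2² + 6² + 6²) = √76 ≈ 8.7178, d(A,C) = √(6² + 1² + 1²) = √38 ≈ 6.1644.
d(A,C) ≈ 6.1644 ≤ 11.7473 + 8.7178 = 20.4651. Triangle inequality is satisfied.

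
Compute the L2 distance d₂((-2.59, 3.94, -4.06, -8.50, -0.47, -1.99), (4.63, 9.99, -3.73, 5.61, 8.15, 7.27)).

√(Σ(x_i - y_i)²) = √((-2.59 - 4.63)² + (3.94 - 9.99)² + (-4.06 - (-3.73))² + (-8.5 - 5.61)² + (-0.47 - 8.15)² + (-1.99 - 7.27)²)
= √((-7.22)² + (-6.05)² + (-0.33)² + (-14.11)² + (-8.62)² + (-9.26)²) = √(52.1284 + 36.6025 + 0.1089 + 199.0921 + 74.3044 + 85.7476) = √447.9839 ≈ 21.1656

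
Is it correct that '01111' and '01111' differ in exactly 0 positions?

Differing positions: none. Hamming distance = 0, so the claim is true.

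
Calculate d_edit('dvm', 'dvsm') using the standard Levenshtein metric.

Let D[i][j] be the edit distance between the first i characters of 'dvm' and the first j characters of 'dvsm', with D[i][0] = i, D[0][j] = j, and D[i][j] = D[i-1][j-1] if the characters match, else 1 + min(D[i-1][j], D[i][j-1], D[i-1][j-1]). Filling the table (rows: prefixes of 'dvm', columns: prefixes of 'dvsm'):
     ε  d  v  s  m
  ε  0  1  2  3  4
  d  1  0  1  2  3
  v  2  1  0  1  2
  m  3  2  1  1  1
The bottom-right entry gives D[3][4] = 1, so no sequence of fewer than 1 edit works. Backtracking through the table gives one optimal edit sequence (1 edit):
  dvm → dvsm (ins s @3)
Edit distance = 1.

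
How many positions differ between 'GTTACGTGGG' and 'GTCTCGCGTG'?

Differing positions: 3, 4, 7, 9. Hamming distance = 4.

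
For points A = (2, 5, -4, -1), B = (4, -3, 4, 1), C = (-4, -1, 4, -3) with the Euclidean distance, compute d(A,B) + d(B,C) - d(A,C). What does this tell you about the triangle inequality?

d(A,B) = √(2² + 8² + 8² + 2²) = √136 ≈ 11.6619, d(B,C) = √(8² + 2² + 0² + 4²) = √84 ≈ 9.1652, d(A,C) = √(6² + 6² + 8² + 2²) = √140 ≈ 11.8322.
d(A,B) + d(B,C) - d(A,C) = 11.6619 + 9.1652 - 11.8322 = 20.8271 - 11.8322 = 8.9949 (to 4 decimal places). This is ≥ 0, so the triangle inequality holds for these points.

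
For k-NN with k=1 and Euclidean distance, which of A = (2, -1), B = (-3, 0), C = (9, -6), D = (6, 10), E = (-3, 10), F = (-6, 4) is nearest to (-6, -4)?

Distances: d(A) ≈ 8.544, d(B) = 5, d(C) ≈ 15.1327, d(D) ≈ 18.4391, d(E) ≈ 14.3178, d(F) = 8. Nearest: B = (-3, 0) with distance 5.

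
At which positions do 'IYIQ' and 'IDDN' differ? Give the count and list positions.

Differing positions: 2, 3, 4. Hamming distance = 3.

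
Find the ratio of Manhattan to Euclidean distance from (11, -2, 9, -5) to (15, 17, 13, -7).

L1 = |11 - 15| + |-2 - 17| + |9 - 13| + |-5 - (-7)| = 4 + 19 + 4 + 2 = 29
L2 = √(4² + 19² + 4² + 2²) = √397 ≈ 19.9249
L1 ≥ L2 always (equality iff movement is along one axis); L1 > L2 here.
Ratio L1/L2 = 29/√397 ≈ 1.4555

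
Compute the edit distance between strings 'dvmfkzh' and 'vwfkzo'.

Let D[i][j] be the edit distance between the first i characters of 'dvmfkzh' and the first j characters of 'vwfkzo', with D[i][0] = i, D[0][j] = j, and D[i][j] = D[i-1][j-1] if the characters match, else 1 + min(D[i-1][j], D[i][j-1], D[i-1][j-1]). Filling the table (rows: prefixes of 'dvmfkzh', columns: prefixes of 'vwfkzo'):
     ε  v  w  f  k  z  o
  ε  0  1  2  3  4  5  6
  d  1  1  2  3  4  5  6
  v  2  1  2  3  4  5  6
  m  3  2  2  3  4  5  6
  f  4  3  3  2  3  4  5
  k  5  4  4  3  2  3  4
  z  6  5  5  4  3  2  3
  h  7  6  6  5  4  3  3
The bottom-right entry gives D[7][6] = 3, so no sequence of fewer than 3 edits works. Backtracking through the table gives one optimal edit sequence (3 edits):
  dvmfkzh → vmfkzh (del d @1)
  vmfkzh → vwfkzh (sub m→w @2)
  vwfkzh → vwfkzo (sub h→o @6)
Edit distance = 3.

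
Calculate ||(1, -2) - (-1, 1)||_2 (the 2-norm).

(Σ|x_i - y_i|^2)^(1/2) = (|1 - (-1)|^2 + |-2 - 1|^2)^(1/2)
= (2^2 + 3^2)^(1/2) = (4 + 9)^(1/2) = (13)^(1/2) ≈ 3.6056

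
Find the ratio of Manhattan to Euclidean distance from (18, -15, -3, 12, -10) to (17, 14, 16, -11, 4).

L1 = |18 - 17| + |-15 - 14| + |-3 - 16| + |12 - (-11)| + |-10 - 4| = 1 + 29 + 19 + 23 + 14 = 86
L2 = √(1² + 29² + 19² + 23² + 14²) = √1928 ≈ 43.909
L1 ≥ L2 always (equality iff movement is along one axis); L1 > L2 here.
Ratio L1/L2 = 86/√1928 ≈ 1.9586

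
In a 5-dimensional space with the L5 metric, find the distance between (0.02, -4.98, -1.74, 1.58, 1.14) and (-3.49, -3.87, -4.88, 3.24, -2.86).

(Σ|x_i - y_i|^5)^(1/5) = (|0.02 - (-3.49)|^5 + |-4.98 - (-3.87)|^5 + |-1.74 - (-4.88)|^5 + |1.58 - 3.24|^5 + |1.14 - (-2.86)|^5)^(1/5)
= (3.51^5 + 1.11^5 + 3.14^5 + 1.66^5 + 4^5)^(1/5) ≈ (532.7649 + 1.6851 + 305.2448 + 12.6049 + 1024)^(1/5) = (1876.2997)^(1/5) ≈ 4.515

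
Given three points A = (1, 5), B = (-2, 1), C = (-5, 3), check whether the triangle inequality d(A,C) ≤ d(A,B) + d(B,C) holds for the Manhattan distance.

d(A,B) = 3 + 4 = 7, d(B,C) = 3 + 2 = 5, d(A,C) = 6 + 2 = 8.
d(A,C) = 8 ≤ 7 + 5 = 12. Triangle inequality is satisfied.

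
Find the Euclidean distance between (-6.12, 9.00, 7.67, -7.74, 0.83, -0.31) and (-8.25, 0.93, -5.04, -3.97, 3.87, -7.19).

√(Σ(x_i - y_i)²) = √((-6.12 - (-8.25))² + (9 - 0.93)² + (7.67 - (-5.04))² + (-7.74 - (-3.97))² + (0.83 - 3.87)² + (-0.31 - (-7.19))²)
= √(2.13² + 8.07² + 12.71² + (-3.77)² + (-3.04)² + 6.88²) = √(4.5369 + 65.1249 + 161.5441 + 14.2129 + 9.2416 + 47.3344) = √301.9948 ≈ 17.378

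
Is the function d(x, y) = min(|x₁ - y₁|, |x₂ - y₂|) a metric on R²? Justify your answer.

No. d fails identity of indiscernibles: take x = (1, 0) and y = (1, 9). Then d(x,y) = min(|1 - 1|, |0 - 9|) = min(0, 9) = 0, yet x ≠ y.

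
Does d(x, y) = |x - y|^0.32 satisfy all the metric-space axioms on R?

Yes. With 0 < p = 0.32 ≤ 1, d(x,y) = |x-y|^0.32 is a metric on R. Non-negativity and symmetry are immediate; |x-y|^0.32 = 0 ⟺ |x-y| = 0 ⟺ x = y. For the triangle inequality, the function t ↦ t^0.32 is subadditive on [0,∞) when p ≤ 1, so |x-z|^0.32 ≤ (|x-y| + |y-z|)^0.32 ≤ |x-y|^0.32 + |y-z|^0.32.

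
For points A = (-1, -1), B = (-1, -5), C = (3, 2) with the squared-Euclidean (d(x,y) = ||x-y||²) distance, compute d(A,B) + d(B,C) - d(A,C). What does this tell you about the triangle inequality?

d(A,B) = 0² + 4² = 16, d(B,C) = 4² + 7² = 65, d(A,C) = 4² + 3² = 25.
d(A,B) + d(B,C) - d(A,C) = 16 + 65 - 25 = 81 - 25 = 56. This is ≥ 0, so the triangle inequality holds for these points.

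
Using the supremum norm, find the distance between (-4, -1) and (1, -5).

max(|x_i - y_i|) = max(|-4 - 1|, |-1 - (-5)|) = max(5, 4) = 5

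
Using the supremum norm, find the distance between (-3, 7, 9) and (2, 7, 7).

max(|x_i - y_i|) = max(|-3 - 2|, |7 - 7|, |9 - 7|) = max(5, 0, 2) = 5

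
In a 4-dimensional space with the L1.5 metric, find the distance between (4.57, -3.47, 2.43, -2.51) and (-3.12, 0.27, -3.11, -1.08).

(Σ|x_i - y_i|^1.5)^(1/1.5) = (|4.57 - (-3.12)|^1.5 + |-3.47 - 0.27|^1.5 + |2.43 - (-3.11)|^1.5 + |-2.51 - (-1.08)|^1.5)^(1/1.5)
= (7.69^1.5 + 3.74^1.5 + 5.54^1.5 + 1.43^1.5)^(1/1.5) ≈ (21.325 + 7.2328 + 13.0396 + 1.71)^(1/1.5) = (43.3074)^(1/1.5) ≈ 12.3322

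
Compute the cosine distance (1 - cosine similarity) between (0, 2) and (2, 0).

With u = (0, 2), v = (2, 0):
u·v = 0·2 + 2·0 = 0 + 0 = 0.
|u| = √(0² + 2²) = √4, |v| = √(2² + 0²) = √4, so |u||v| = √(4·4) = √16 = 4.
cos θ = (u·v)/(|u||v|) = 0/4 = 0
Cosine distance = 1 - cos θ = 1 - 0 = 1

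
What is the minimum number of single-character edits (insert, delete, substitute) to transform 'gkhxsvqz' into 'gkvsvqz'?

Let D[i][j] be the edit distance between the first i characters of 'gkhxsvqz' and the first j characters of 'gkvsvqz', with D[i][0] = i, D[0][j] = j, and D[i][j] = D[i-1][j-1] if the characters match, else 1 + min(D[i-1][j], D[i][j-1], D[i-1][j-1]). Filling the table (rows: prefixes of 'gkhxsvqz', columns: prefixes of 'gkvsvqz'):
     ε  g  k  v  s  v  q  z
  ε  0  1  2  3  4  5  6  7
  g  1  0  1  2  3  4  5  6
  k  2  1  0  1  2  3  4  5
  h  3  2  1  1  2  3  4  5
  x  4  3  2  2  2  3  4  5
  s  5  4  3  3  2  3  4  5
  v  6  5  4  3  3  2  3  4
  q  7  6  5  4  4  3  2  3
  z  8  7  6  5  5  4  3  2
The bottom-right entry gives D[8][7] = 2, so no sequence of fewer than 2 edits works. Backtracking through the table gives one optimal edit sequence (2 edits):
  gkhxsvqz → gkxsvqz (del h @3)
  gkxsvqz → gkvsvqz (sub x→v @3)
Edit distance = 2.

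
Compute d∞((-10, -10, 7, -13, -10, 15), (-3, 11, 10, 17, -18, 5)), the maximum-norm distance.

max(|x_i - y_i|) = max(|-10 - (-3)|, |-10 - 11|, |7 - 10|, |-13 - 17|, |-10 - (-18)|, |15 - 5|) = max(7, 21, 3, 30, 8, 10) = 30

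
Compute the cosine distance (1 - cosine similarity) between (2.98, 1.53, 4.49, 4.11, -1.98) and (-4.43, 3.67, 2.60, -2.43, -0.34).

With u = (2.98, 1.53, 4.49, 4.11, -1.98), v = (-4.43, 3.67, 2.60, -2.43, -0.34):
u·v = 2.98·(-4.43) + 1.53·3.67 + 4.49·2.6 + 4.11·(-2.43) + (-1.98)·(-0.34) = (-13.2014) + 5.6151 + 11.674 + (-9.9873) + 0.6732 = -5.2264.
|u| = √(2.98² + 1.53² + 4.49² + 4.11² + (-1.98)²) = √(8.8804 + 2.3409 + 20.1601 + 16.8921 + 3.9204) = √52.1939, |v| = √((-4.43)² + 3.67² + 2.6² + (-2.43)² + (-0.34)²) = √(19.6249 + 13.4689 + 6.76 + 5.9049 + 0.1156) = √45.8743.
cos θ = (u·v)/(|u||v|) = -5.2264/(√52.1939·√45.8743) ≈ -0.1068
Cosine distance = 1 - cos θ ≈ 1 - (-0.1068) = 1.1068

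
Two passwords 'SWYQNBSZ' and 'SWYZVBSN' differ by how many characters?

Differing positions: 4, 5, 8. Hamming distance = 3.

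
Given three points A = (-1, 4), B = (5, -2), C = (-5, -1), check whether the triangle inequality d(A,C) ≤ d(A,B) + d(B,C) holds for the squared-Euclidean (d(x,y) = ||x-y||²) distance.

d(A,B) = 6² + 6² = 72, d(B,C) = 10² + 1² = 101, d(A,C) = 4² + 5² = 41.
d(A,C) = 41 ≤ 72 + 101 = 173. Triangle inequality is satisfied.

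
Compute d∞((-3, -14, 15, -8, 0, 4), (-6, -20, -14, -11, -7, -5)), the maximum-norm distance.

max(|x_i - y_i|) = max(|-3 - (-6)|, |-14 - (-20)|, |15 - (-14)|, |-8 - (-11)|, |0 - (-7)|, |4 - (-5)|) = max(3, 6, 29, 3, 7, 9) = 29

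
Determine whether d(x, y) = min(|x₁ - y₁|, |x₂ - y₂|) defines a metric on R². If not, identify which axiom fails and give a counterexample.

No. d fails identity of indiscernibles: take x = (5, 0) and y = (5, 2). Then d(x,y) = min(|5 - 5|, |0 - 2|) = min(0, 2) = 0, yet x ≠ y.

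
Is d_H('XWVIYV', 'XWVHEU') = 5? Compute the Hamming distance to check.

Differing positions: 4, 5, 6. Hamming distance = 3, so the claim that d_H = 5 is false.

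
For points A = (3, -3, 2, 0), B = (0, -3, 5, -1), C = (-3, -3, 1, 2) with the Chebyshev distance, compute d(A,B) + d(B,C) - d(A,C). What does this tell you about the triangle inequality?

d(A,B) = max(3, 0, 3, 1) = 3, d(B,C) = max(3, 0, 4, 3) = 4, d(A,C) = max(6, 0, 1, 2) = 6.
d(A,B) + d(B,C) - d(A,C) = 3 + 4 - 6 = 7 - 6 = 1. This is ≥ 0, so the triangle inequality holds for these points.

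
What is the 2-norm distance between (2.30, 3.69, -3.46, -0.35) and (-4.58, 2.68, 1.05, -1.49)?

(Σ|x_i - y_i|^2)^(1/2) = (|2.3 - (-4.58)|^2 + |3.69 - 2.68|^2 + |-3.46 - 1.05|^2 + |-0.35 - (-1.49)|^2)^(1/2)
= (6.88^2 + 1.01^2 + 4.51^2 + 1.14^2)^(1/2) = (47.3344 + 1.0201 + 20.3401 + 1.2996)^(1/2) = (69.9942)^(1/2) ≈ 8.3663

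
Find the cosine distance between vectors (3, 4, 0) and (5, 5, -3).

With u = (3, 4, 0), v = (5, 5, -3):
u·v = 3·5 + 4·5 + 0·(-3) = 15 + 20 + 0 = 35.
|u| = √(3² + 4² + 0²) = √25, |v| = √(5² + 5² + (-3)²) = √59, so |u||v| = √(25·59) = √1475.
cos θ = (u·v)/(|u||v|) = 35/√1475 ≈ 0.9113
Cosine distance = 1 - cos θ ≈ 1 - 0.9113 = 0.0887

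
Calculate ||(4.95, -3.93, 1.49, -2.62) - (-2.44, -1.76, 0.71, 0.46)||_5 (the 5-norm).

(Σ|x_i - y_i|^5)^(1/5) = (|4.95 - (-2.44)|^5 + |-3.93 - (-1.76)|^5 + |1.49 - 0.71|^5 + |-2.62 - 0.46|^5)^(1/5)
= (7.39^5 + 2.17^5 + 0.78^5 + 3.08^5)^(1/5) ≈ (22040.538 + 48.117 + 0.2887 + 277.1747)^(1/5) = (22366.1184)^(1/5) ≈ 7.4117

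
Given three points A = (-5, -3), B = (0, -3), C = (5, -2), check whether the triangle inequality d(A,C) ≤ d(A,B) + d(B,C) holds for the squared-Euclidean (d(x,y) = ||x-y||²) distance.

d(A,B) = 5² + 0² = 25, d(B,C) = 5² + 1² = 26, d(A,C) = 10² + 1² = 101.
d(A,C) = 101 > 25 + 26 = 51. Triangle inequality is VIOLATED. (Squared-Euclidean is not a metric — this is a counterexample.)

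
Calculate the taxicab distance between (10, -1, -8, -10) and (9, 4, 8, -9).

Σ|x_i - y_i| = |10 - 9| + |-1 - 4| + |-8 - 8| + |-10 - (-9)| = 1 + 5 + 16 + 1 = 23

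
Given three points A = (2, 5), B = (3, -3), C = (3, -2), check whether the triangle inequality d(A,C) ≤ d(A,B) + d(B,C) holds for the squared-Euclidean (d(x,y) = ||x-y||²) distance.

d(A,B) = 1² + 8² = 65, d(B,C) = 0² + 1² = 1, d(A,C) = 1² + 7² = 50.
d(A,C) = 50 ≤ 65 + 1 = 66. Triangle inequality is satisfied.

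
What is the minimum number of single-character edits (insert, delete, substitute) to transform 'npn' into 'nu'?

Let D[i][j] be the edit distance between the first i characters of 'npn' and the first j characters of 'nu', with D[i][0] = i, D[0][j] = j, and D[i][j] = D[i-1][j-1] if the characters match, else 1 + min(D[i-1][j], D[i][j-1], D[i-1][j-1]). Filling the table (rows: prefixes of 'npn', columns: prefixes of 'nu'):
     ε  n  u
  ε  0  1  2
  n  1  0  1
  p  2  1  1
  n  3  2  2
The bottom-right entry gives D[3][2] = 2, so no sequence of fewer than 2 edits works. Backtracking through the table gives one optimal edit sequence (2 edits):
  npn → nn (del p @2)
  nn → nu (sub n→u @2)
Edit distance = 2.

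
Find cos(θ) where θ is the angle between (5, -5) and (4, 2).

With u = (5, -5), v = (4, 2):
u·v = 5·4 + (-5)·2 = 20 + (-10) = 10.
|u| = √(5² + (-5)²) = √50, |v| = √(4² + 2²) = √20, so |u||v| = √(50·20) = √1000.
cos θ = (u·v)/(|u||v|) = 10/√1000 ≈ 0.3162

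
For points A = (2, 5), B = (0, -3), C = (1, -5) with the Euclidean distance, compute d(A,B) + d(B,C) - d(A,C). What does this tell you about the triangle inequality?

d(A,B) = √(2² + 8²) = √68 ≈ 8.2462, d(B,C) = √(1² + 2²) = √5 ≈ 2.2361, d(A,C) = √(1² + 10²) = √101 ≈ 10.0499.
d(A,B) + d(B,C) - d(A,C) = 8.2462 + 2.2361 - 10.0499 = 10.4823 - 10.0499 = 0.4324 (to 4 decimal places). This is ≥ 0, so the triangle inequality holds for these points.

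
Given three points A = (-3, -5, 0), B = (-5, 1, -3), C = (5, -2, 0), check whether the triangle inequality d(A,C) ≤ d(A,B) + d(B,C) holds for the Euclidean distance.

d(A,B) = √(2² + 6² + 3²) = √49 = 7, d(B,C) = √(10² + 3² + 3²) = √118 ≈ 10.8628, d(A,C) = √(8² + 3² + 0²) = √73 ≈ 8.544.
d(A,C) ≈ 8.544 ≤ 7 + 10.8628 = 17.8628. Triangle inequality is satisfied.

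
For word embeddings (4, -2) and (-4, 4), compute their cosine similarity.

With u = (4, -2), v = (-4, 4):
u·v = 4·(-4) + (-2)·4 = (-16) + (-8) = -24.
|u| = √(4² + (-2)²) = √20, |v| = √((-4)² + 4²) = √32, so |u||v| = √(20·32) = √640.
cos θ = (u·v)/(|u||v|) = -24/√640 ≈ -0.9487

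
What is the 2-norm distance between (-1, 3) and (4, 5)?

(Σ|x_i - y_i|^2)^(1/2) = (|-1 - 4|^2 + |3 - 5|^2)^(1/2)
= (5^2 + 2^2)^(1/2) = (25 + 4)^(1/2) = (29)^(1/2) ≈ 5.3852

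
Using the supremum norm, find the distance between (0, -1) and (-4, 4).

max(|x_i - y_i|) = max(|0 - (-4)|, |-1 - 4|) = max(4, 5) = 5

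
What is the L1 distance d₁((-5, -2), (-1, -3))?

Σ|x_i - y_i| = |-5 - (-1)| + |-2 - (-3)| = 4 + 1 = 5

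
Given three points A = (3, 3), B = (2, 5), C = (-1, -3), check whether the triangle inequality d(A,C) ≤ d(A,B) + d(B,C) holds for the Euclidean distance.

d(A,B) = √(1² + 2²) = √5 ≈ 2.2361, d(B,C) = √(3² + 8²) = √73 ≈ 8.544, d(A,C) = √(4² + 6²) = √52 ≈ 7.2111.
d(A,C) ≈ 7.2111 ≤ 2.2361 + 8.544 = 10.7801. Triangle inequality is satisfied.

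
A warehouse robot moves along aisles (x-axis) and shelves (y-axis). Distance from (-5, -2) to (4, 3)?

Σ|x_i - y_i| = |-5 - 4| + |-2 - 3| = 9 + 5 = 14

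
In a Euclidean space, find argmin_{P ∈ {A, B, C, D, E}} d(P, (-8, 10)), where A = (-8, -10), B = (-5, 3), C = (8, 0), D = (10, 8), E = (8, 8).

Distances: d(A) = 20, d(B) ≈ 7.6158, d(C) ≈ 18.868, d(D) ≈ 18.1108, d(E) ≈ 16.1245. Nearest: B = (-5, 3) with distance 7.6158.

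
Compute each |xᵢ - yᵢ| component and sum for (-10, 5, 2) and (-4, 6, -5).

Σ|x_i - y_i| = |-10 - (-4)| + |5 - 6| + |2 - (-5)| = 6 + 1 + 7 = 14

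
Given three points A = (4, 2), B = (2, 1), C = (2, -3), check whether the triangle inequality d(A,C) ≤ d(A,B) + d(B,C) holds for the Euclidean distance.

d(A,B) = √(2² + 1²) = √5 ≈ 2.2361, d(B,C) = √(0² + 4²) = √16 = 4, d(A,C) = √(2² + 5²) = √29 ≈ 5.3852.
d(A,C) ≈ 5.3852 ≤ 2.2361 + 4 = 6.2361. Triangle inequality is satisfied.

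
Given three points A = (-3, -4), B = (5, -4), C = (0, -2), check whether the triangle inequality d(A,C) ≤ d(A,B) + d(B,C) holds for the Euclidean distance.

d(A,B) = √(8² + 0²) = √64 = 8, d(B,C) = √(5² + 2²) = √29 ≈ 5.3852, d(A,C) = √(3² + 2²) = √13 ≈ 3.6056.
d(A,C) ≈ 3.6056 ≤ 8 + 5.3852 = 13.3852. Triangle inequality is satisfied.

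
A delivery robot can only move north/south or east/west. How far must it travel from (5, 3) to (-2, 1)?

Σ|x_i - y_i| = |5 - (-2)| + |3 - 1| = 7 + 2 = 9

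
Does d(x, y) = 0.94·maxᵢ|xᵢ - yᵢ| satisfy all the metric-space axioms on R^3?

Yes. The L∞ (Chebyshev) norm induces a metric on R^3, and multiplying a metric by a positive constant 0.94 > 0 preserves all four axioms: non-negativity (0.94·||x-y|| ≥ 0), identity (0.94·||x-y|| = 0 ⟺ ||x-y|| = 0 ⟺ x = y), symmetry (||x-y|| = ||y-x||), and the triangle inequality (0.94·||x-z|| ≤ 0.94·||x-y|| + 0.94·||y-z||). So d is a metric.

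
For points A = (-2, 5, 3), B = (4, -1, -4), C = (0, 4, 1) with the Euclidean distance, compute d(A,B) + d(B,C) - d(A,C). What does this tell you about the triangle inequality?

d(A,B) = √(6² + 6² + 7²) = √121 = 11, d(B,C) = √(4² + 5² + 5²) = √66 ≈ 8.124, d(A,C) = √(2² + 1² + 2²) = √9 = 3.
d(A,B) + d(B,C) - d(A,C) = 11 + 8.124 - 3 = 19.124 - 3 = 16.124 (to 4 decimal places). This is ≥ 0, so the triangle inequality holds for these points.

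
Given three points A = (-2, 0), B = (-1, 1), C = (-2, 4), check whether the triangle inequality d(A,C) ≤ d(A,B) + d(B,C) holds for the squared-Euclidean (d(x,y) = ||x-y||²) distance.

d(A,B) = 1² + 1² = 2, d(B,C) = 1² + 3² = 10, d(A,C) = 0² + 4² = 16.
d(A,C) = 16 > 2 + 10 = 12. Triangle inequality is VIOLATED. (Squared-Euclidean is not a metric — this is a counterexample.)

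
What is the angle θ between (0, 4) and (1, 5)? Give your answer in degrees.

With u = (0, 4), v = (1, 5):
u·v = 0·1 + 4·5 = 0 + 20 = 20.
|u| = √(0² + 4²) = √16, |v| = √(1² + 5²) = √26, so |u||v| = √(16·26) = √416.
cos θ = (u·v)/(|u||v|) = 20/√416 ≈ 0.980581
θ = arccos(0.980581) ≈ 11.31°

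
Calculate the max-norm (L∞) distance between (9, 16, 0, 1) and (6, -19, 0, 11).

max(|x_i - y_i|) = max(|9 - 6|, |16 - (-19)|, |0 - 0|, |1 - 11|) = max(3, 35, 0, 10) = 35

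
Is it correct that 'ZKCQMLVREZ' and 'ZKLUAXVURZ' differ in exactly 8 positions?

Differing positions: 3, 4, 5, 6, 8, 9. Hamming distance = 6, so the claim that d_H = 8 is false.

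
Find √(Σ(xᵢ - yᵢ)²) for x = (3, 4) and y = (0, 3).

√(Σ(x_i - y_i)²) = √((3 - 0)² + (4 - 3)²)
= √(3² + 1²) = √(9 + 1) = √10 ≈ 3.1623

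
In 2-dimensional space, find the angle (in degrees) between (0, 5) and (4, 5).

With u = (0, 5), v = (4, 5):
u·v = 0·4 + 5·5 = 0 + 25 = 25.
|u| = √(0² + 5²) = √25, |v| = √(4² + 5²) = √41, so |u||v| = √(25·41) = √1025.
cos θ = (u·v)/(|u||v|) = 25/√1025 ≈ 0.780869
θ = arccos(0.780869) ≈ 38.66°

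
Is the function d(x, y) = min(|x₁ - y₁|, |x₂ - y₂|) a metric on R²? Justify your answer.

No. d fails identity of indiscernibles: take x = (5, 0) and y = (5, 2). Then d(x,y) = min(|5 - 5|, |0 - 2|) = min(0, 2) = 0, yet x ≠ y.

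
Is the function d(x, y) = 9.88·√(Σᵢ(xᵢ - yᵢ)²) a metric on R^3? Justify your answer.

Yes. The L2 (Euclidean) norm induces a metric on R^3, and multiplying a metric by a positive constant 9.88 > 0 preserves all four axioms: non-negativity (9.88·||x-y|| ≥ 0), identity (9.88·||x-y|| = 0 ⟺ ||x-y|| = 0 ⟺ x = y), symmetry (||x-y|| = ||y-x||), and the triangle inequality (9.88·||x-z|| ≤ 9.88·||x-y|| + 9.88·||y-z||). So d is a metric.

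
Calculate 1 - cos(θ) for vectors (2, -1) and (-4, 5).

With u = (2, -1), v = (-4, 5):
u·v = 2·(-4) + (-1)·5 = (-8) + (-5) = -13.
|u| = √(2² + (-1)²) = √5, |v| = √((-4)² + 5²) = √41, so |u||v| = √(5·41) = √205.
cos θ = (u·v)/(|u||v|) = -13/√205 ≈ -0.908
Cosine distance = 1 - cos θ ≈ 1 - (-0.908) = 1.908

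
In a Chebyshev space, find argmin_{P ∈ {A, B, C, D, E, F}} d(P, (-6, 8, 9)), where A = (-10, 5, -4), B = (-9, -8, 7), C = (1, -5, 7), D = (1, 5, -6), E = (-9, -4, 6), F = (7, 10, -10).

Distances: d(A) = 13, d(B) = 16, d(C) = 13, d(D) = 15, d(E) = 12, d(F) = 19. Nearest: E = (-9, -4, 6) with distance 12.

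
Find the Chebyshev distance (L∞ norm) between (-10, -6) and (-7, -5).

max(|x_i - y_i|) = max(|-10 - (-7)|, |-6 - (-5)|) = max(3, 1) = 3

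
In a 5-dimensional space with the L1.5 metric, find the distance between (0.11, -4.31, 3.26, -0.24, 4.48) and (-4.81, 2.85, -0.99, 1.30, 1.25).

(Σ|x_i - y_i|^1.5)^(1/1.5) = (|0.11 - (-4.81)|^1.5 + |-4.31 - 2.85|^1.5 + |3.26 - (-0.99)|^1.5 + |-0.24 - 1.3|^1.5 + |4.48 - 1.25|^1.5)^(1/1.5)
= (4.92^1.5 + 7.16^1.5 + 4.25^1.5 + 1.54^1.5 + 3.23^1.5)^(1/1.5) ≈ (10.9131 + 19.1589 + 8.7616 + 1.9111 + 5.805)^(1/1.5) = (46.5497)^(1/1.5) ≈ 12.9403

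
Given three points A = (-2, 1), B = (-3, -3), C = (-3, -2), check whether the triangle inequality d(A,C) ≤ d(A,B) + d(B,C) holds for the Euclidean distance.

d(A,B) = √(1² + 4²) = √17 ≈ 4.1231, d(B,C) = √(0² + 1²) = √1 = 1, d(A,C) = √(1² + 3²) = √10 ≈ 3.1623.
d(A,C) ≈ 3.1623 ≤ 4.1231 + 1 = 5.1231. Triangle inequality is satisfied.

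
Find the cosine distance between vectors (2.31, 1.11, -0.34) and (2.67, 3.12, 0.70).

With u = (2.31, 1.11, -0.34), v = (2.67, 3.12, 0.70):
u·v = 2.31·2.67 + 1.11·3.12 + (-0.34)·0.7 = 6.1677 + 3.4632 + (-0.238) = 9.3929.
|u| = √(2.31² + 1.11² + (-0.34)²) = √(5.3361 + 1.2321 + 0.1156) = √6.6838, |v| = √(2.67² + 3.12² + 0.7²) = √(7.1289 + 9.7344 + 0.49) = √17.3533.
cos θ = (u·v)/(|u||v|) = 9.3929/(√6.6838·√17.3533) ≈ 0.8722
Cosine distance = 1 - cos θ ≈ 1 - 0.8722 = 0.1278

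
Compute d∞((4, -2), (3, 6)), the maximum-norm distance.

max(|x_i - y_i|) = max(|4 - 3|, |-2 - 6|) = max(1, 8) = 8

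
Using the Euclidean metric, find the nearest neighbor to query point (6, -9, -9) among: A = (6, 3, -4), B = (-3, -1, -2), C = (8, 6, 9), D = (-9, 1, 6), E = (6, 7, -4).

Distances: d(A) = 13, d(B) ≈ 13.9284, d(C) ≈ 23.516, d(D) ≈ 23.4521, d(E) ≈ 16.7631. Nearest: A = (6, 3, -4) with distance 13.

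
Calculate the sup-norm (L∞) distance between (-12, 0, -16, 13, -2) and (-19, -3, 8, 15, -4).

max(|x_i - y_i|) = max(|-12 - (-19)|, |0 - (-3)|, |-16 - 8|, |13 - 15|, |-2 - (-4)|) = max(7, 3, 24, 2, 2) = 24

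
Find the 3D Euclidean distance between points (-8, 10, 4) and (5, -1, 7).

√(Σ(x_i - y_i)²) = √((-8 - 5)² + (10 - (-1))² + (4 - 7)²)
= √((-13)² + 11² + (-3)²) = √(169 + 121 + 9) = √299 ≈ 17.2916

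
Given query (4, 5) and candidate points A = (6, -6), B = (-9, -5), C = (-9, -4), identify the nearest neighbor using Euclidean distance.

Distances: d(A) ≈ 11.1803, d(B) ≈ 16.4012, d(C) ≈ 15.8114. Nearest: A = (6, -6) with distance 11.1803.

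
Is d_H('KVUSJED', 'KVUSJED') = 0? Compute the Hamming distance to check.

Differing positions: none. Hamming distance = 0, so the claim is true.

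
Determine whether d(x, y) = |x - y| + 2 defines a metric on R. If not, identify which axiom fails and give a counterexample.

No. d fails identity of indiscernibles (specifically d(x,x) = 0): d(3, 3) = |3 - 3| + 2 = 0 + 2 = 2 ≠ 0.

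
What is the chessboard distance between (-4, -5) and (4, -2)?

max(|x_i - y_i|) = max(|-4 - 4|, |-5 - (-2)|) = max(8, 3) = 8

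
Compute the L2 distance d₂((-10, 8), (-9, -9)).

√(Σ(x_i - y_i)²) = √((-10 - (-9))² + (8 - (-9))²)
= √((-1)² + 17²) = √(1 + 289) = √290 ≈ 17.0294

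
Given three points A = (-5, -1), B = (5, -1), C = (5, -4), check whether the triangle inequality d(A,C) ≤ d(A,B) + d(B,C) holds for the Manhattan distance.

d(A,B) = 10 + 0 = 10, d(B,C) = 0 + 3 = 3, d(A,C) = 10 + 3 = 13.
d(A,C) = 13 ≤ 10 + 3 = 13. Triangle inequality is satisfied.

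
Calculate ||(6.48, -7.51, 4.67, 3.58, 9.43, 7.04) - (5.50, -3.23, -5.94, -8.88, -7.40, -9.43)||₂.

√(Σ(x_i - y_i)²) = √((6.48 - 5.5)² + (-7.51 - (-3.23))² + (4.67 - (-5.94))² + (3.58 - (-8.88))² + (9.43 - (-7.4))² + (7.04 - (-9.43))²)
= √(0.98² + (-4.28)² + 10.61² + 12.46² + 16.83² + 16.47²) = √(0.9604 + 18.3184 + 112.5721 + 155.2516 + 283.2489 + 271.2609) = √841.6123 ≈ 29.0106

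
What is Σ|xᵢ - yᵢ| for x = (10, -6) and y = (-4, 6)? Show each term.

Σ|x_i - y_i| = |10 - (-4)| + |-6 - 6| = 14 + 12 = 26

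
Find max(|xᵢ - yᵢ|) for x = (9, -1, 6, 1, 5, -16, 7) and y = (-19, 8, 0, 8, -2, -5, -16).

max(|x_i - y_i|) = max(|9 - (-19)|, |-1 - 8|, |6 - 0|, |1 - 8|, |5 - (-2)|, |-16 - (-5)|, |7 - (-16)|) = max(28, 9, 6, 7, 7, 11, 23) = 28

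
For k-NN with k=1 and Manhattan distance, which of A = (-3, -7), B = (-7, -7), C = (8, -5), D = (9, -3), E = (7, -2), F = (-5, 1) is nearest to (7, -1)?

Distances: d(A) = 16, d(B) = 20, d(C) = 5, d(D) = 4, d(E) = 1, d(F) = 14. Nearest: E = (7, -2) with distance 1.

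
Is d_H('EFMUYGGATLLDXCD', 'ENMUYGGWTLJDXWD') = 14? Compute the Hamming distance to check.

Differing positions: 2, 8, 11, 14. Hamming distance = 4, so the claim that d_H = 14 is false.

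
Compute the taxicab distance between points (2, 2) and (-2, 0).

Σ|x_i - y_i| = |2 - (-2)| + |2 - 0| = 4 + 2 = 6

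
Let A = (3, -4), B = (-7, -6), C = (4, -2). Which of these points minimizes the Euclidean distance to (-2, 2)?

Distances: d(A) ≈ 7.8102, d(B) ≈ 9.434, d(C) ≈ 7.2111. Nearest: C = (4, -2) with distance 7.2111.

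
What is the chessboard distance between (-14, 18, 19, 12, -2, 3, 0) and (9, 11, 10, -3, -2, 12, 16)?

max(|x_i - y_i|) = max(|-14 - 9|, |18 - 11|, |19 - 10|, |12 - (-3)|, |-2 - (-2)|, |3 - 12|, |0 - 16|) = max(23, 7, 9, 15, 0, 9, 16) = 23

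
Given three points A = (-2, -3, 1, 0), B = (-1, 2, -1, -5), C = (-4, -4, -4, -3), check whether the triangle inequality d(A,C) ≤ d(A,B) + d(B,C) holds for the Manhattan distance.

d(A,B) = 1 + 5 + 2 + 5 = 13, d(B,C) = 3 + 6 + 3 + 2 = 14, d(A,C) = 2 + 1 + 5 + 3 = 11.
d(A,C) = 11 ≤ 13 + 14 = 27. Triangle inequality is satisfied.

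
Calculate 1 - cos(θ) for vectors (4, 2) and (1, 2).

With u = (4, 2), v = (1, 2):
u·v = 4·1 + 2·2 = 4 + 4 = 8.
|u| = √(4² + 2²) = √20, |v| = √(1² + 2²) = √5, so |u||v| = √(20·5) = √100 = 10.
cos θ = (u·v)/(|u||v|) = 8/10 = 0.8
Cosine distance = 1 - cos θ = 1 - 0.8 = 0.2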